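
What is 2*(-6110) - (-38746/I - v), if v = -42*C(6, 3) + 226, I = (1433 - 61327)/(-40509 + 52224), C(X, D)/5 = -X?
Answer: -548405793/29947 ≈ -18313.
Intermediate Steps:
C(X, D) = -5*X (C(X, D) = 5*(-X) = -5*X)
I = -59894/11715 ≈ -5.1126
v = 1486 (v = -(-210)*6 + 226 = -42*(-30) + 226 = 1260 + 226 = 1486)
2*(-6110) - (-38746/I - v) = 2*(-6110) - (-38746/(-59894/11715) - 1*1486) = -12220 - (-38746*(-11715/59894) - 1486) = -12220 - (226954695/29947 - 1486) = -12220 - 1*182453453/29947 = -12220 - 182453453/29947 = -548405793/29947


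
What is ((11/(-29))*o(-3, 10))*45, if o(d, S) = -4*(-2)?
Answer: -3960/29 ≈ -136.55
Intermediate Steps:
o(d, S) = 8
((11/(-29))*o(-3, 10))*45 = ((11/(-29))*8)*45 = ((11*(-1/29))*8)*45 = -11/29*8*45 = -88/29*45 = -3960/29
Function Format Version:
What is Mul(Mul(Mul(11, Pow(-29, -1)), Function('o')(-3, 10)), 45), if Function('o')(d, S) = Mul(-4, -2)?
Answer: Rational(-3960, 29) ≈ -136.55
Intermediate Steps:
Function('o')(d, S) = 8
Mul(Mul(Mul(11, Pow(-29, -1)), Function('o')(-3, 10)), 45) = Mul(Mul(Mul(11, Pow(-29, -1)), 8), 45) = Mul(Mul(Mul(11, Rational(-1, 29)), 8), 45) = Mul(Mul(Rational(-11, 29), 8), 45) = Mul(Rational(-88, 29), 45) = Rational(-3960, 29)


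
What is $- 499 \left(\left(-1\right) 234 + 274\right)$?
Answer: $-19960$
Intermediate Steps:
$- 499 \left(\left(-1\right) 234 + 274\right) = - 499 \left(-234 + 274\right) = \left(-499\right) 40 = -19960$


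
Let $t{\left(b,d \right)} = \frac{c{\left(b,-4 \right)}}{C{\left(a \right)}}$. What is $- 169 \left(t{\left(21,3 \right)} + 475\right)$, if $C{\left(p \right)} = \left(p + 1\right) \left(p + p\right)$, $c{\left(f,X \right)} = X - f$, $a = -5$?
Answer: $- \frac{641355}{8} \approx -80169.0$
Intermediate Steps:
$C{\left(p \right)} = 2 p \left(1 + p\right)$ ($C{\left(p \right)} = \left(1 + p\right) 2 p = 2 p \left(1 + p\right)$)
$t{\left(b,d \right)} = - \frac{1}{10} - \frac{b}{40}$ ($t{\left(b,d \right)} = \frac{-4 - b}{2 \left(-5\right) \left(1 - 5\right)} = \frac{-4 - b}{2 \left(-5\right) \left(-4\right)} = \frac{-4 - b}{40} = \left(-4 - b\right) \frac{1}{40} = - \frac{1}{10} - \frac{b}{40}$)
$- 169 \left(t{\left(21,3 \right)} + 475\right) = - 169 \left(\left(- \frac{1}{10} - \frac{21}{40}\right) + 475\right) = - 169 \left(- \frac{5}{8} + 475\right) = \left(-169\right) \frac{3795}{8} = - \frac{641355}{8}$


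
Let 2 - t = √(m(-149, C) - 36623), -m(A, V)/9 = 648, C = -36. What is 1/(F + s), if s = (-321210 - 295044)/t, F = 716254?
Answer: 5068366013/3630153593643216 + 102709*I*√42455/3630153593643216 ≈ 1.3962e-6 + 5.8297e-9*I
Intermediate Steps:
m(A, V) = -5832 (m(A, V) = -9*648 = -5832)
t = 2 - I*√42455 (t = 2 - √(-5832 - 36623) = 2 - √(-42455) = 2 - I*√42455 ≈ 2.0 - 206.05*I)
s = -616254/(2 - I*√42455) (s = (-321210 - 295044)/(2 - I*√42455) = -616254/(2 - I*√42455) ≈ -29.028 - 2990.6*I)
1/(F + s) = 1/(716254 + (-410836/14153 - 205418*I*√42455/14153)) = 1/(10136732026/14153 - 205418*I*√42455/14153)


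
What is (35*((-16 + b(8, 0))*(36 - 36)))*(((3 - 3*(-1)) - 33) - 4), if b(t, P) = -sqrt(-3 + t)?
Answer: 0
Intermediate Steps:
(35*((-16 + b(8, 0))*(36 - 36)))*(((3 - 3*(-1)) - 33) - 4) = (35*((-16 - sqrt(-3 + 8))*(36 - 36)))*(((3 - 3*(-1)) - 33) - 4) = (35*((-16 - sqrt(5))*0))*(((3 + 3) - 33) - 4) = (35*0)*((6 - 33) - 4) = 0*(-27 - 4) = 0*(-31) = 0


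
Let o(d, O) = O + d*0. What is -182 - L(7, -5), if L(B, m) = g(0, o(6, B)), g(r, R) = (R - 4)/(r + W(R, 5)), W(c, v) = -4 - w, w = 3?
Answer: -1271/7 ≈ -181.57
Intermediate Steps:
W(c, v) = -7 (W(c, v) = -4 - 1*3 = -4 - 3 = -7)
o(d, O) = O (o(d, O) = O + 0 = O)
g(r, R) = (-4 + R)/(-7 + r) (g(r, R) = (R - 4)/(r - 7) = (-4 + R)/(-7 + r))
L(B, m) = 4/7 - B/7 (L(B, m) = (-4 + B)/(-7 + 0) = (-4 + B)/(-7) = -(-4 + B)/7 = 4/7 - B/7)
-182 - L(7, -5) = -182 - (4/7 - ⅐*7) = -182 - (4/7 - 1) = -182 - 1*(-3/7) = -182 + 3/7 = -1271/7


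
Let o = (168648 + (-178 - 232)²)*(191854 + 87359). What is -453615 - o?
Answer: -94024872939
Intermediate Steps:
o = 94024419324 (o = (168648 + (-410)²)*279213 = (168648 + 168100)*279213 = 336748*279213 = 94024419324)
-453615 - o = -453615 - 1*94024419324 = -453615 - 94024419324 = -94024872939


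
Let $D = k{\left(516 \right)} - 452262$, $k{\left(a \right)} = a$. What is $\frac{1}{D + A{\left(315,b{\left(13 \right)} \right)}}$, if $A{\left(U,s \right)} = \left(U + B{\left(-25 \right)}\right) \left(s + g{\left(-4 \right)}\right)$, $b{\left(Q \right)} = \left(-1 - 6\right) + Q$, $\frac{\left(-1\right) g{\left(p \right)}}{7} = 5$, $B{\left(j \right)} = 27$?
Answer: $- \frac{1}{461664} \approx -2.1661 \cdot 10^{-6}$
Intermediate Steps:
$g{\left(p \right)} = -35$ ($g{\left(p \right)} = \left(-7\right) 5 = -35$)
$D = -451746$ ($D = 516 - 452262 = -451746$)
$b{\left(Q \right)} = -7 + Q$
$A{\left(U,s \right)} = \left(-35 + s\right) \left(27 + U\right)$ ($A{\left(U,s \right)} = \left(U + 27\right) \left(s - 35\right) = \left(27 + U\right) \left(-35 + s\right) = \left(-35 + s\right) \left(27 + U\right)$)
$\frac{1}{D + A{\left(315,b{\left(13 \right)} \right)}} = \frac{1}{-451746 + \left(-945 - 11025 + 27 \left(-7 + 13\right) + 315 \left(-7 + 13\right)\right)} = \frac{1}{-451746 + \left(-945 - 11025 + 27 \cdot 6 + 315 \cdot 6\right)} = \frac{1}{-451746 + \left(-945 - 11025 + 162 + 1890\right)} = \frac{1}{-451746 - 9918} = \frac{1}{-461664} = - \frac{1}{461664}$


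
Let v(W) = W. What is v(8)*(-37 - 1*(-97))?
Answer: 480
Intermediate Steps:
v(8)*(-37 - 1*(-97)) = 8*(-37 - 1*(-97)) = 8*(-37 + 97) = 8*60 = 480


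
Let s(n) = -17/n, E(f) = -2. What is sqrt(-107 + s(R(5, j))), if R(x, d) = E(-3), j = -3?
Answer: I*sqrt(394)/2 ≈ 9.9247*I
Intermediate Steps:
R(x, d) = -2
sqrt(-107 + s(R(5, j))) = sqrt(-107 - 17/(-2)) = sqrt(-107 - 17*(-1/2)) = sqrt(-107 + 17/2) = sqrt(-197/2) = I*sqrt(394)/2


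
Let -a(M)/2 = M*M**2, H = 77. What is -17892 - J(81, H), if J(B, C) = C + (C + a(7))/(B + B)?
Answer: -970123/54 ≈ -17965.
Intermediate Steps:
a(M) = -2*M**3 (a(M) = -2*M*M**2 = -2*M**3)
J(B, C) = C + (-686 + C)/(2*B) (J(B, C) = C + (C - 2*7**3)/(B + B) = C + (C - 2*343)/((2*B)) = C + (C - 686)*(1/(2*B)) = C + (-686 + C)*(1/(2*B)) = C + (-686 + C)/(2*B))
-17892 - J(81, H) = -17892 - (-343 + (1/2)*77 + 81*77)/81 = -17892 - (-343 + 77/2 + 6237)/81 = -17892 - 11865/(81*2) = -17892 - 1*3955/54 = -17892 - 3955/54 = -970123/54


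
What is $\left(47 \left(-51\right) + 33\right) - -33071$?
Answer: $30707$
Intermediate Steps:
$\left(47 \left(-51\right) + 33\right) - -33071 = \left(-2397 + 33\right) + 33071 = -2364 + 33071 = 30707$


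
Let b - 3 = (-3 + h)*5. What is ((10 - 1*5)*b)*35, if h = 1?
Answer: -1225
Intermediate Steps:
b = -7 (b = 3 + (-3 + 1)*5 = 3 - 2*5 = 3 - 10 = -7)
((10 - 1*5)*b)*35 = ((10 - 1*5)*(-7))*35 = ((10 - 5)*(-7))*35 = (5*(-7))*35 = -35*35 = -1225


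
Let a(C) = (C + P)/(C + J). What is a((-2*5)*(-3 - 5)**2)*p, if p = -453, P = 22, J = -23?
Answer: -93318/221 ≈ -422.25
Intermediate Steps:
a(C) = (22 + C)/(-23 + C) (a(C) = (C + 22)/(C - 23) = (22 + C)/(-23 + C))
a((-2*5)*(-3 - 5)**2)*p = ((22 + (-2*5)*(-3 - 5)**2)/(-23 + (-2*5)*(-3 - 5)**2))*(-453) = ((22 - 10*(-8)**2)/(-23 - 10*(-8)**2))*(-453) = ((22 - 10*64)/(-23 - 10*64))*(-453) = ((22 - 640)/(-23 - 640))*(-453) = (-618/(-663))*(-453) = -1/663*(-618)*(-453) = (206/221)*(-453) = -93318/221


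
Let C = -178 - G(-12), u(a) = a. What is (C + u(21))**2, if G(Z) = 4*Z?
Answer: 11881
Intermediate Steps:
C = -130 (C = -178 - 4*(-12) = -178 - 1*(-48) = -178 + 48 = -130)
(C + u(21))**2 = (-130 + 21)**2 = (-109)**2 = 11881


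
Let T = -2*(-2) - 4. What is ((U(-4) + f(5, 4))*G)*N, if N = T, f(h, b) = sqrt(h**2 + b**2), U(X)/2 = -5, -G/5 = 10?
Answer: 0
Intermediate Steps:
G = -50 (G = -5*10 = -50)
U(X) = -10 (U(X) = 2*(-5) = -10)
T = 0 (T = 4 - 4 = 0)
f(h, b) = sqrt(b**2 + h**2)
N = 0
((U(-4) + f(5, 4))*G)*N = ((-10 + sqrt(4**2 + 5**2))*(-50))*0 = ((-10 + sqrt(16 + 25))*(-50))*0 = ((-10 + sqrt(41))*(-50))*0 = (500 - 50*sqrt(41))*0 = 0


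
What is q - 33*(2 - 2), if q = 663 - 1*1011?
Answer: -348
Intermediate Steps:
q = -348 (q = 663 - 1011 = -348)
q - 33*(2 - 2) = -348 - 33*(2 - 2) = -348 - 33*0 = -348 - 1*0 = -348 + 0 = -348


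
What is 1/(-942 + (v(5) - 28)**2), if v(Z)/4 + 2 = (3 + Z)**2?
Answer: 1/47458 ≈ 2.1071e-5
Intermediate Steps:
v(Z) = -8 + 4*(3 + Z)**2
1/(-942 + (v(5) - 28)**2) = 1/(-942 + ((-8 + 4*(3 + 5)**2) - 28)**2) = 1/(-942 + ((-8 + 4*8**2) - 28)**2) = 1/(-942 + ((-8 + 4*64) - 28)**2) = 1/(-942 + ((-8 + 256) - 28)**2) = 1/(-942 + (248 - 28)**2) = 1/(-942 + 220**2) = 1/(-942 + 48400) = 1/47458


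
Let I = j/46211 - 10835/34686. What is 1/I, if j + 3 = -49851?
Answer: -1602874746/2229932029 ≈ -0.71880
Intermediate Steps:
j = -49854 (j = -3 - 49851 = -49854)
I = -2229932029/1602874746 (I = -49854/46211 - 10835/34686 = -2229932029/1602874746 ≈ -1.3912)
1/I = 1/(-2229932029/1602874746) = -1602874746/2229932029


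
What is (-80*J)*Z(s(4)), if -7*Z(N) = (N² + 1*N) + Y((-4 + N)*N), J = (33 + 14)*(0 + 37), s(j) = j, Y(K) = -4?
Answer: 2225920/7 ≈ 3.1799e+5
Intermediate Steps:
J = 1739 (J = 47*37 = 1739)
Z(N) = 4/7 - N/7 - N²/7 (Z(N) = -((N² + 1*N) - 4)/7 = -((N² + N) - 4)/7 = -((N + N²) - 4)/7 = -(-4 + N + N²)/7 = 4/7 - N/7 - N²/7)
(-80*J)*Z(s(4)) = (-80*1739)*(4/7 - ⅐*4 - ⅐*4²) = -139120*(4/7 - 4/7 - ⅐*16) = -139120*(4/7 - 4/7 - 16/7) = -139120*(-16/7) = 2225920/7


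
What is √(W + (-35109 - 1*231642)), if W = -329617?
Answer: 4*I*√37273 ≈ 772.25*I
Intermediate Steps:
√(W + (-35109 - 1*231642)) = √(-329617 + (-35109 - 1*231642)) = √(-329617 + (-35109 - 231642)) = √(-329617 - 266751) = √(-596368) = 4*I*√37273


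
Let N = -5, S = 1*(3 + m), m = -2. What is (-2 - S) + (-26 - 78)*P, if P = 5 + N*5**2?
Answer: 12477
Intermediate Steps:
S = 1 (S = 1*(3 - 2) = 1*1 = 1)
P = -120 (P = 5 - 5*5**2 = 5 - 5*25 = 5 - 125 = -120)
(-2 - S) + (-26 - 78)*P = (-2 - 1*1) + (-26 - 78)*(-120) = (-2 - 1) - 104*(-120) = -3 + 12480 = 12477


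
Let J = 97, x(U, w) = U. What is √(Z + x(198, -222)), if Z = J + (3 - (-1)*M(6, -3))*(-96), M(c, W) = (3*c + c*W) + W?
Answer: √295 ≈ 17.176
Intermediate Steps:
M(c, W) = W + 3*c + W*c (M(c, W) = (3*c + W*c) + W = W + 3*c + W*c)
Z = 97 (Z = 97 + (3 - (-1)*(-3 + 3*6 - 3*6))*(-96) = 97 + (3 - (-1)*(-3 + 18 - 18))*(-96) = 97 + (3 - (-1)*(-3))*(-96) = 97 + (3 - 1*3)*(-96) = 97 + (3 - 3)*(-96) = 97 + 0*(-96) = 97 + 0 = 97)
√(Z + x(198, -222)) = √(97 + 198) = √295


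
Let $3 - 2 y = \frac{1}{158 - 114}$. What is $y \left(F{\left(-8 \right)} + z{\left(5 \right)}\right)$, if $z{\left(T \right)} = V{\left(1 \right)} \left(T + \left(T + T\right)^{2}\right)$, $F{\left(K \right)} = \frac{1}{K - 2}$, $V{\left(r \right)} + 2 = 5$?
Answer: $\frac{412519}{880} \approx 468.77$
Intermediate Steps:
$V{\left(r \right)} = 3$ ($V{\left(r \right)} = -2 + 5 = 3$)
$y = \frac{131}{88}$ ($y = \frac{3}{2} - \frac{1}{2 \left(158 - 114\right)} = \frac{3}{2} - \frac{1}{2 \cdot 44} = \frac{3}{2} - \frac{1}{88} = \frac{131}{88} \approx 1.4886$)
$F{\left(K \right)} = \frac{1}{-2 + K}$
$z{\left(T \right)} = 3 T + 12 T^{2}$ ($z{\left(T \right)} = 3 \left(T + \left(T + T\right)^{2}\right) = 3 \left(T + \left(2 T\right)^{2}\right) = 3 \left(T + 4 T^{2}\right) = 3 T + 12 T^{2}$)
$y \left(F{\left(-8 \right)} + z{\left(5 \right)}\right) = \frac{131 \left(\frac{1}{-2 - 8} + 3 \cdot 5 \left(1 + 4 \cdot 5\right)\right)}{88} = \frac{131 \left(\frac{1}{-10} + 3 \cdot 5 \left(1 + 20\right)\right)}{88} = \frac{131 \left(- \frac{1}{10} + 3 \cdot 5 \cdot 21\right)}{88} = \frac{131 \left(- \frac{1}{10} + 315\right)}{88} = \frac{131}{88} \cdot \frac{3149}{10} = \frac{412519}{880}$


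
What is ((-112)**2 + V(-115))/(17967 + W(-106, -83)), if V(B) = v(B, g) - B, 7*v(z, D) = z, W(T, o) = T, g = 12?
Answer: 88498/125027 ≈ 0.70783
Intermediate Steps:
v(z, D) = z/7
V(B) = -6*B/7 (V(B) = B/7 - B = -6*B/7)
((-112)**2 + V(-115))/(17967 + W(-106, -83)) = ((-112)**2 - 6/7*(-115))/(17967 - 106) = (12544 + 690/7)/17861 = (88498/7)*(1/17861) = 88498/125027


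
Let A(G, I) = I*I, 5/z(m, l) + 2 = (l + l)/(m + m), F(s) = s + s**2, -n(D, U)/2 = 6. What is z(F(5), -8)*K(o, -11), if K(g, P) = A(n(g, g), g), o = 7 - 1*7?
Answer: 0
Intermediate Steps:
n(D, U) = -12 (n(D, U) = -2*6 = -12)
z(m, l) = 5/(-2 + l/m) (z(m, l) = 5/(-2 + (l + l)/(m + m)) = 5/(-2 + (2*l)/((2*m))) = 5/(-2 + (2*l)*(1/(2*m))) = 5/(-2 + l/m))
o = 0 (o = 7 - 7 = 0)
A(G, I) = I**2
K(g, P) = g**2
z(F(5), -8)*K(o, -11) = (5*(5*(1 + 5))/(-8 - 10*(1 + 5)))*0**2 = (5*(5*6)/(-8 - 10*6))*0 = (5*30/(-8 - 2*30))*0 = (5*30/(-8 - 60))*0 = (5*30/(-68))*0 = (5*30*(-1/68))*0 = -75/34*0 = 0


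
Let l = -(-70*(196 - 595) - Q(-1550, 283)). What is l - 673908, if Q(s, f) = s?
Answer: -703388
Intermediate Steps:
l = -29480 (l = -(-70*(196 - 595) - 1*(-1550)) = -(-70*(-399) + 1550) = -(27930 + 1550) = -1*29480 = -29480)
l - 673908 = -29480 - 673908 = -703388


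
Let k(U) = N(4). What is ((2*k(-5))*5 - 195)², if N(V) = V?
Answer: 24025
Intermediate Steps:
k(U) = 4
((2*k(-5))*5 - 195)² = ((2*4)*5 - 195)² = (8*5 - 195)² = (40 - 195)² = (-155)² = 24025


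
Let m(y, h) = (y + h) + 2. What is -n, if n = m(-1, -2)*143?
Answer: 143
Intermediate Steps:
m(y, h) = 2 + h + y (m(y, h) = (h + y) + 2 = 2 + h + y)
n = -143 (n = (2 - 2 - 1)*143 = -1*143 = -143)
-n = -1*(-143) = 143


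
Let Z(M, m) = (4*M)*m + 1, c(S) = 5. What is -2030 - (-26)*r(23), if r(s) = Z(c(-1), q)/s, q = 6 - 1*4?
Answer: -45624/23 ≈ -1983.7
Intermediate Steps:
q = 2 (q = 6 - 4 = 2)
Z(M, m) = 1 + 4*M*m (Z(M, m) = 4*M*m + 1 = 1 + 4*M*m)
r(s) = 41/s (r(s) = (1 + 4*5*2)/s = (1 + 40)/s = 41/s)
-2030 - (-26)*r(23) = -2030 - (-26)*41/23 = -2030 - 1*(-1066/23) = -2030 + 1066/23 = -45624/23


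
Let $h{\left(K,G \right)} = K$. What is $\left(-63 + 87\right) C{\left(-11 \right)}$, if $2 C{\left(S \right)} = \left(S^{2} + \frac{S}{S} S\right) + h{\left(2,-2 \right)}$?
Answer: $1344$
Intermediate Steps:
$C{\left(S \right)} = 1 + \frac{S}{2} + \frac{S^{2}}{2}$ ($C{\left(S \right)} = \frac{\left(S^{2} + \frac{S}{S} S\right) + 2}{2} = \frac{\left(S^{2} + 1 S\right) + 2}{2} = \frac{\left(S^{2} + S\right) + 2}{2} = \frac{\left(S + S^{2}\right) + 2}{2} = \frac{2 + S + S^{2}}{2} = 1 + \frac{S}{2} + \frac{S^{2}}{2}$)
$\left(-63 + 87\right) C{\left(-11 \right)} = \left(-63 + 87\right) \left(1 + \frac{1}{2} \left(-11\right) + \frac{\left(-11\right)^{2}}{2}\right) = 24 \left(1 - \frac{11}{2} + \frac{1}{2} \cdot 121\right) = 24 \left(1 - \frac{11}{2} + \frac{121}{2}\right) = 24 \cdot 56 = 1344$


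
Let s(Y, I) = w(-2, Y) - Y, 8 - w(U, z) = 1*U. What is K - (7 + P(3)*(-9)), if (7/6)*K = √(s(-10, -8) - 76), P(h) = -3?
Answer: -34 + 12*I*√14/7 ≈ -34.0 + 6.4143*I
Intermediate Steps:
w(U, z) = 8 - U
s(Y, I) = 10 - Y (s(Y, I) = (8 - 1*(-2)) - Y = (8 + 2) - Y = 10 - Y)
K = 12*I*√14/7 (K = 6*√((10 - 1*(-10)) - 76)/7 = 6*√((10 + 10) - 76)/7 = 6*√(20 - 76)/7 = 6*√(-56)/7 = 6*(2*I*√14)/7 = 12*I*√14/7 ≈ 6.4143*I)
K - (7 + P(3)*(-9)) = 12*I*√14/7 - (7 - 3*(-9)) = 12*I*√14/7 - (7 + 27) = 12*I*√14/7 - 1*34 = 12*I*√14/7 - 34 = -34 + 12*I*√14/7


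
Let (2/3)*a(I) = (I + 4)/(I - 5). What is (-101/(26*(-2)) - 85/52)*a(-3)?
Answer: -3/52 ≈ -0.057692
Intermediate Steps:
a(I) = 3*(4 + I)/(2*(-5 + I)) (a(I) = 3*((I + 4)/(I - 5))/2 = 3*((4 + I)/(-5 + I))/2 = 3*(4 + I)/(2*(-5 + I)))
(-101/(26*(-2)) - 85/52)*a(-3) = (-101/(26*(-2)) - 85/52)*(3*(4 - 3)/(2*(-5 - 3))) = (-101/(-52) - 85*1/52)*((3/2)*1/(-8)) = (-101*(-1/52) - 85/52)*((3/2)*(-1/8)*1) = (101/52 - 85/52)*(-3/16) = (4/13)*(-3/16) = -3/52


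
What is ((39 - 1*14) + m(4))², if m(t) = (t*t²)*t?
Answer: 78961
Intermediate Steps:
m(t) = t⁴ (m(t) = t³*t = t⁴)
((39 - 1*14) + m(4))² = ((39 - 1*14) + 4⁴)² = ((39 - 14) + 256)² = (25 + 256)² = 281² = 78961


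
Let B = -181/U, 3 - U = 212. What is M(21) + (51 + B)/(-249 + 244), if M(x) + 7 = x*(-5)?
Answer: -25576/209 ≈ -122.37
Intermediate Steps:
U = -209 (U = 3 - 1*212 = 3 - 212 = -209)
B = 181/209 (B = -181/(-209) = -181*(-1/209) = 181/209 ≈ 0.86603)
M(x) = -7 - 5*x (M(x) = -7 + x*(-5) = -7 - 5*x)
M(21) + (51 + B)/(-249 + 244) = (-7 - 5*21) + (51 + 181/209)/(-249 + 244) = (-7 - 105) + (10840/209)/(-5) = -112 + (10840/209)*(-1/5) = -112 - 2168/209 = -25576/209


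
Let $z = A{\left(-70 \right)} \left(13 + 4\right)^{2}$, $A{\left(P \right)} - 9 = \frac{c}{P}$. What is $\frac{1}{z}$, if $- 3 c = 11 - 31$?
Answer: $\frac{21}{54043} \approx 0.00038858$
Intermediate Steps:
$c = \frac{20}{3}$ ($c = - \frac{11 - 31}{3} = \left(- \frac{1}{3}\right) \left(-20\right) = \frac{20}{3} \approx 6.6667$)
$A{\left(P \right)} = 9 + \frac{20}{3 P}$
$z = \frac{54043}{21}$ ($z = \left(9 + \frac{20}{3 \left(-70\right)}\right) \left(13 + 4\right)^{2} = \left(9 + \frac{20}{3} \left(- \frac{1}{70}\right)\right) 17^{2} = \left(9 - \frac{2}{21}\right) 289 = \frac{187}{21} \cdot 289 = \frac{54043}{21} \approx 2573.5$)
$\frac{1}{z} = \frac{1}{\frac{54043}{21}} = \frac{21}{54043}$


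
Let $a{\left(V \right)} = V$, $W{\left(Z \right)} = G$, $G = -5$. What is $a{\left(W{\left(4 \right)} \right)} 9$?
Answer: $-45$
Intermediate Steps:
$W{\left(Z \right)} = -5$
$a{\left(W{\left(4 \right)} \right)} 9 = \left(-5\right) 9 = -45$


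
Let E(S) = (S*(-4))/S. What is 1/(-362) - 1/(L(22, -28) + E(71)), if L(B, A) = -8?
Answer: 175/2172 ≈ 0.080571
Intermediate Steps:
E(S) = -4 (E(S) = (-4*S)/S = -4)
1/(-362) - 1/(L(22, -28) + E(71)) = 1/(-362) - 1/(-8 - 4) = -1/362 - 1/(-12) = -1/362 - 1*(-1/12) = -1/362 + 1/12 = 175/2172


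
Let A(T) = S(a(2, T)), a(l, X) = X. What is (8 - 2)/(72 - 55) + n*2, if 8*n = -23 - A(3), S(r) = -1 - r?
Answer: -299/68 ≈ -4.3971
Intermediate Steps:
A(T) = -1 - T
n = -19/8 (n = (-23 - (-1 - 1*3))/8 = (-23 - (-1 - 3))/8 = (-23 - 1*(-4))/8 = (-23 + 4)/8 = (1/8)*(-19) = -19/8 ≈ -2.3750)
(8 - 2)/(72 - 55) + n*2 = (8 - 2)/(72 - 55) - 19/8*2 = 6/17 - 19/4 = -299/68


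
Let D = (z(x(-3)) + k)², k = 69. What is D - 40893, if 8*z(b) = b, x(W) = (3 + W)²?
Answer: -36132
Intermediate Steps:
z(b) = b/8
D = 4761 (D = ((3 - 3)²/8 + 69)² = ((⅛)*0² + 69)² = ((⅛)*0 + 69)² = (0 + 69)² = 69² = 4761)
D - 40893 = 4761 - 40893 = -36132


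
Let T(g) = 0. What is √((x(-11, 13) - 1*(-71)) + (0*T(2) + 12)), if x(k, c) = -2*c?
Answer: √57 ≈ 7.5498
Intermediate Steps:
√((x(-11, 13) - 1*(-71)) + (0*T(2) + 12)) = √((-2*13 - 1*(-71)) + (0*0 + 12)) = √((-26 + 71) + (0 + 12)) = √(45 + 12) = √57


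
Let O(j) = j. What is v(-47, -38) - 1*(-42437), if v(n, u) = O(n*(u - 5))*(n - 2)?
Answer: -56592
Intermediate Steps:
v(n, u) = n*(-5 + u)*(-2 + n) (v(n, u) = (n*(u - 5))*(n - 2) = (n*(-5 + u))*(-2 + n) = n*(-5 + u)*(-2 + n))
v(-47, -38) - 1*(-42437) = -47*(-5 - 38)*(-2 - 47) - 1*(-42437) = -47*(-43)*(-49) + 42437 = -99029 + 42437 = -56592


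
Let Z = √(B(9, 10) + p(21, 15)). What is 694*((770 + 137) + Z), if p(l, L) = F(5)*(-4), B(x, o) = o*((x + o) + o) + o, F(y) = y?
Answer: 629458 + 1388*√70 ≈ 6.4107e+5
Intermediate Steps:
B(x, o) = o + o*(x + 2*o) (B(x, o) = o*((o + x) + o) + o = o*(x + 2*o) + o = o + o*(x + 2*o))
p(l, L) = -20 (p(l, L) = 5*(-4) = -20)
Z = 2*√70 (Z = √(10*(1 + 9 + 2*10) - 20) = √(10*(1 + 9 + 20) - 20) = √(10*30 - 20) = √(300 - 20) = √280 = 2*√70 ≈ 16.733)
694*((770 + 137) + Z) = 694*((770 + 137) + 2*√70) = 694*(907 + 2*√70) = 629458 + 1388*√70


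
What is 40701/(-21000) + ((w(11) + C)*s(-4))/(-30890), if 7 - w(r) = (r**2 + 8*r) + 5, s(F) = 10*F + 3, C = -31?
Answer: -48072663/21623000 ≈ -2.2232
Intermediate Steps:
s(F) = 3 + 10*F
w(r) = 2 - r**2 - 8*r (w(r) = 7 - ((r**2 + 8*r) + 5) = 7 - (5 + r**2 + 8*r) = 7 + (-5 - r**2 - 8*r) = 2 - r**2 - 8*r)
40701/(-21000) + ((w(11) + C)*s(-4))/(-30890) = 40701/(-21000) + (((2 - 1*11**2 - 8*11) - 31)*(3 + 10*(-4)))/(-30890) = 40701*(-1/21000) + (((2 - 1*121 - 88) - 31)*(3 - 40))*(-1/30890) = -13567/7000 + (((2 - 121 - 88) - 31)*(-37))*(-1/30890) = -13567/7000 + ((-207 - 31)*(-37))*(-1/30890) = -13567/7000 - 238*(-37)*(-1/30890) = -13567/7000 + 8806*(-1/30890) = -13567/7000 - 4403/15445 = -48072663/21623000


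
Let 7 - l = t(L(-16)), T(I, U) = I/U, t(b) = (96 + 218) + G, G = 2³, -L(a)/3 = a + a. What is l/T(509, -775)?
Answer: 244125/509 ≈ 479.62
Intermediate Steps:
L(a) = -6*a (L(a) = -3*(a + a) = -6*a)
G = 8
t(b) = 322 (t(b) = (96 + 218) + 8 = 314 + 8 = 322)
l = -315 (l = 7 - 1*322 = 7 - 322 = -315)
l/T(509, -775) = -315/(509/(-775)) = -315/(509*(-1/775)) = -315/(-509/775) = -315*(-775/509) = 244125/509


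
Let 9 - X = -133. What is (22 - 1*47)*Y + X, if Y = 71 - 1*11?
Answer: -1358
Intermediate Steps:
X = 142 (X = 9 - 1*(-133) = 9 + 133 = 142)
Y = 60 (Y = 71 - 11 = 60)
(22 - 1*47)*Y + X = (22 - 1*47)*60 + 142 = (22 - 47)*60 + 142 = -25*60 + 142 = -1500 + 142 = -1358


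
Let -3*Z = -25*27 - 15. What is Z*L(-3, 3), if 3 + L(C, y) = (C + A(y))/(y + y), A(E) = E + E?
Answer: -575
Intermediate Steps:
Z = 230 (Z = -(-25*27 - 15)/3 = -(-675 - 15)/3 = -⅓*(-690) = 230)
A(E) = 2*E
L(C, y) = -3 + (C + 2*y)/(2*y) (L(C, y) = -3 + (C + 2*y)/(y + y) = -3 + (C + 2*y)/((2*y)) = -3 + (C + 2*y)*(1/(2*y)) = -3 + (C + 2*y)/(2*y))
Z*L(-3, 3) = 230*(-2 + (½)*(-3)/3) = 230*(-2 + (½)*(-3)*(⅓)) = 230*(-2 - ½) = 230*(-5/2) = -575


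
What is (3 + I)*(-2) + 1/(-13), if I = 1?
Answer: -105/13 ≈ -8.0769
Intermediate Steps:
(3 + I)*(-2) + 1/(-13) = (3 + 1)*(-2) + 1/(-13) = 4*(-2) - 1/13 = -8 - 1/13 = -105/13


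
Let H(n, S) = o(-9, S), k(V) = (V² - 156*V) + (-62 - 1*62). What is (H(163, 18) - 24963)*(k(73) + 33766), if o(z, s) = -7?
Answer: -688747510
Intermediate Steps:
k(V) = -124 + V² - 156*V (k(V) = (V² - 156*V) + (-62 - 62) = (V² - 156*V) - 124 = -124 + V² - 156*V)
H(n, S) = -7
(H(163, 18) - 24963)*(k(73) + 33766) = (-7 - 24963)*((-124 + 73² - 156*73) + 33766) = -24970*((-124 + 5329 - 11388) + 33766) = -24970*(-6183 + 33766) = -24970*27583 = -688747510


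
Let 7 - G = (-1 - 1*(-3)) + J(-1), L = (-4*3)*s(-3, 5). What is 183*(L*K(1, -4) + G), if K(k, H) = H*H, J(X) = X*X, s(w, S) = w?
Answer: 106140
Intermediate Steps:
J(X) = X²
K(k, H) = H²
L = 36 (L = -4*3*(-3) = -12*(-3) = 36)
G = 4 (G = 7 - ((-1 - 1*(-3)) + (-1)²) = 7 - ((-1 + 3) + 1) = 7 - (2 + 1) = 7 - 1*3 = 7 - 3 = 4)
183*(L*K(1, -4) + G) = 183*(36*(-4)² + 4) = 183*(36*16 + 4) = 183*(576 + 4) = 183*580 = 106140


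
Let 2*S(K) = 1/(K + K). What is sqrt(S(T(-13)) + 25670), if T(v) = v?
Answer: sqrt(17352907)/26 ≈ 160.22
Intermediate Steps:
S(K) = 1/(4*K) (S(K) = 1/(2*(K + K)) = 1/(2*((2*K))) = (1/(2*K))/2 = 1/(4*K))
sqrt(S(T(-13)) + 25670) = sqrt((1/4)/(-13) + 25670) = sqrt((1/4)*(-1/13) + 25670) = sqrt(-1/52 + 25670) = sqrt(1334839/52) = sqrt(17352907)/26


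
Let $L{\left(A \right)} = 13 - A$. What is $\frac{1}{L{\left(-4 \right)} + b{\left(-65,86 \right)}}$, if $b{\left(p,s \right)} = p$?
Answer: $- \frac{1}{48} \approx -0.020833$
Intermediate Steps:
$\frac{1}{L{\left(-4 \right)} + b{\left(-65,86 \right)}} = \frac{1}{\left(13 - -4\right) - 65} = \frac{1}{\left(13 + 4\right) - 65} = \frac{1}{17 - 65} = \frac{1}{-48} = - \frac{1}{48}$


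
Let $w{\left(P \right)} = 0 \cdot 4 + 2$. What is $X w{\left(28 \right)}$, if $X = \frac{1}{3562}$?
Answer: $\frac{1}{1781} \approx 0.00056148$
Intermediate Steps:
$X = \frac{1}{3562} \approx 0.00028074$
$w{\left(P \right)} = 2$ ($w{\left(P \right)} = 0 + 2 = 2$)
$X w{\left(28 \right)} = \frac{1}{3562} \cdot 2 = \frac{1}{1781}$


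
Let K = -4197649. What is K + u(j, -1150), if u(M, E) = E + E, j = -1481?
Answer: -4199949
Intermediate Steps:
u(M, E) = 2*E
K + u(j, -1150) = -4197649 + 2*(-1150) = -4197649 - 2300 = -4199949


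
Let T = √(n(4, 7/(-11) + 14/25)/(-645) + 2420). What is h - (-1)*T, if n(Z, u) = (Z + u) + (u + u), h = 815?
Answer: 815 + √3045503654985/35475 ≈ 864.19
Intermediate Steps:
n(Z, u) = Z + 3*u (n(Z, u) = (Z + u) + 2*u = Z + 3*u)
T = √3045503654985/35475 (T = √((4 + 3*(7/(-11) + 14/25))/(-645) + 2420) = √((4 + 3*(7*(-1/11) + 14*(1/25)))*(-1/645) + 2420) = √((4 + 3*(-7/11 + 14/25))*(-1/645) + 2420) = √((4 + 3*(-21/275))*(-1/645) + 2420) = √((4 - 63/275)*(-1/645) + 2420) = √((1037/275)*(-1/645) + 2420) = √(-1037/177375 + 2420) = √(429246463/177375) = √3045503654985/35475 ≈ 49.193)
h - (-1)*T = 815 - (-1)*√3045503654985/35475 = 815 + √3045503654985/35475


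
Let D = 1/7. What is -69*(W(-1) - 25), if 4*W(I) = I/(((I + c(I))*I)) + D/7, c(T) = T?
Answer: 679443/392 ≈ 1733.3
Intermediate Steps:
D = ⅐ ≈ 0.14286
W(I) = 1/196 + 1/(8*I) (W(I) = (I/(((I + I)*I)) + (⅐)/7)/4 = (I/(((2*I)*I)) + (⅐)*(⅐))/4 = (I/((2*I²)) + 1/49)/4 = (I*(1/(2*I²)) + 1/49)/4 = (1/(2*I) + 1/49)/4 = (1/49 + 1/(2*I))/4 = 1/196 + 1/(8*I))
-69*(W(-1) - 25) = -69*((1/392)*(49 + 2*(-1))/(-1) - 25) = -69*((1/392)*(-1)*(49 - 2) - 25) = -69*((1/392)*(-1)*47 - 25) = -69*(-47/392 - 25) = -69*(-9847/392) = 679443/392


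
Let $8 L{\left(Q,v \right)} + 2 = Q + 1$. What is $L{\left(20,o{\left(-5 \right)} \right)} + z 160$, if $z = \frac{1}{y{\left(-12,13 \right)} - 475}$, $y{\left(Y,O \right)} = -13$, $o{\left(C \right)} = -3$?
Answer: $\frac{999}{488} \approx 2.0471$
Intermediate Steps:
$L{\left(Q,v \right)} = - \frac{1}{8} + \frac{Q}{8}$ ($L{\left(Q,v \right)} = - \frac{1}{4} + \frac{Q + 1}{8} = - \frac{1}{4} + \frac{1 + Q}{8} = - \frac{1}{4} + \left(\frac{1}{8} + \frac{Q}{8}\right) = - \frac{1}{8} + \frac{Q}{8}$)
$z = - \frac{1}{488}$ ($z = \frac{1}{-13 - 475} = \frac{1}{-488} = - \frac{1}{488} \approx -0.0020492$)
$L{\left(20,o{\left(-5 \right)} \right)} + z 160 = \left(- \frac{1}{8} + \frac{1}{8} \cdot 20\right) - \frac{20}{61} = \left(- \frac{1}{8} + \frac{5}{2}\right) - \frac{20}{61} = \frac{19}{8} - \frac{20}{61} = \frac{999}{488}$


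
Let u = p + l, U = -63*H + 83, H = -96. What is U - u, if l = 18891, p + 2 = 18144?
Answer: -30902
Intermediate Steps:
p = 18142 (p = -2 + 18144 = 18142)
U = 6131 (U = -63*(-96) + 83 = 6048 + 83 = 6131)
u = 37033 (u = 18142 + 18891 = 37033)
U - u = 6131 - 1*37033 = 6131 - 37033 = -30902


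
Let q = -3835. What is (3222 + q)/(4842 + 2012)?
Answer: -613/6854 ≈ -0.089437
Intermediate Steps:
(3222 + q)/(4842 + 2012) = (3222 - 3835)/(4842 + 2012) = -613/6854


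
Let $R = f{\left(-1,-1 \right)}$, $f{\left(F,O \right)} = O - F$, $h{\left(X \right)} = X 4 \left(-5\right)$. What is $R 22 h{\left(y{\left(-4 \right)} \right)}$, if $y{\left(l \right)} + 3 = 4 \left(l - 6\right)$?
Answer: $0$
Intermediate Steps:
$y{\left(l \right)} = -27 + 4 l$ ($y{\left(l \right)} = -3 + 4 \left(l - 6\right) = -3 + 4 \left(-6 + l\right) = -3 + \left(-24 + 4 l\right) = -27 + 4 l$)
$h{\left(X \right)} = - 20 X$ ($h{\left(X \right)} = 4 X \left(-5\right) = - 20 X$)
$R = 0$ ($R = -1 - -1 = -1 + 1 = 0$)
$R 22 h{\left(y{\left(-4 \right)} \right)} = 0 \cdot 22 \left(- 20 \left(-27 + 4 \left(-4\right)\right)\right) = 0 \left(- 20 \left(-27 - 16\right)\right) = 0 \left(\left(-20\right) \left(-43\right)\right) = 0 \cdot 860 = 0$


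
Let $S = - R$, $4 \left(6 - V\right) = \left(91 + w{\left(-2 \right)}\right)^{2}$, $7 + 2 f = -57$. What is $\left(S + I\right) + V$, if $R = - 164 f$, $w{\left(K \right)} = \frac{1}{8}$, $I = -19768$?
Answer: $- \frac{6934001}{256} \approx -27086.0$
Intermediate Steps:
$f = -32$ ($f = - \frac{7}{2} + \frac{1}{2} \left(-57\right) = - \frac{7}{2} - \frac{57}{2} = -32$)
$w{\left(K \right)} = \frac{1}{8}$
$R = 5248$ ($R = \left(-164\right) \left(-32\right) = 5248$)
$V = - \frac{529905}{256}$ ($V = 6 - \frac{\left(91 + \frac{1}{8}\right)^{2}}{4} = 6 - \frac{\left(\frac{729}{8}\right)^{2}}{4} = 6 - \frac{531441}{256} = - \frac{529905}{256} \approx -2069.9$)
$S = -5248$ ($S = \left(-1\right) 5248 = -5248$)
$\left(S + I\right) + V = \left(-5248 - 19768\right) - \frac{529905}{256} = -25016 - \frac{529905}{256} = - \frac{6934001}{256}$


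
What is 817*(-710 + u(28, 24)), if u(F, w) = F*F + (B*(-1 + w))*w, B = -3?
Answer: -1292494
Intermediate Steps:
u(F, w) = F**2 + w*(3 - 3*w) (u(F, w) = F*F + (-3*(-1 + w))*w = F**2 + (3 - 3*w)*w = F**2 + w*(3 - 3*w))
817*(-710 + u(28, 24)) = 817*(-710 + (28**2 - 3*24**2 + 3*24)) = 817*(-710 + (784 - 3*576 + 72)) = 817*(-710 + (784 - 1728 + 72)) = 817*(-710 - 872) = 817*(-1582) = -1292494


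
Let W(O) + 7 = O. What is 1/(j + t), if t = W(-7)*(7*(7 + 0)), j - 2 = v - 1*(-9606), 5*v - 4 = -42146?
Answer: 5/2468 ≈ 0.0020259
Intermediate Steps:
v = -42142/5 (v = 4/5 + (1/5)*(-42146) = 4/5 - 42146/5 = -42142/5 ≈ -8428.4)
W(O) = -7 + O
j = 5898/5 (j = 2 + (-42142/5 - 1*(-9606)) = 2 + (-42142/5 + 9606) = 2 + 5888/5 = 5898/5 ≈ 1179.6)
t = -686 (t = (-7 - 7)*(7*(7 + 0)) = -98*7 = -14*49 = -686)
1/(j + t) = 1/(5898/5 - 686) = 1/(2468/5) = 5/2468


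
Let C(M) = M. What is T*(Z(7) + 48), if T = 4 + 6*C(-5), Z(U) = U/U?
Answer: -1274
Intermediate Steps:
Z(U) = 1
T = -26 (T = 4 + 6*(-5) = 4 - 30 = -26)
T*(Z(7) + 48) = -26*(1 + 48) = -26*49 = -1274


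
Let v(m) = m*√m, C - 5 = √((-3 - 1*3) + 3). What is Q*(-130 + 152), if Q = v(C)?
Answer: 22*(5 + I*√3)^(3/2) ≈ 234.98 + 128.43*I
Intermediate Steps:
C = 5 + I*√3 (C = 5 + √((-3 - 1*3) + 3) = 5 + √((-3 - 3) + 3) = 5 + √(-6 + 3) = 5 + √(-3) = 5 + I*√3 ≈ 5.0 + 1.732*I)
v(m) = m^(3/2)
Q = (5 + I*√3)^(3/2) ≈ 10.681 + 5.8379*I
Q*(-130 + 152) = (5 + I*√3)^(3/2)*(-130 + 152) = (5 + I*√3)^(3/2)*22 = 22*(5 + I*√3)^(3/2)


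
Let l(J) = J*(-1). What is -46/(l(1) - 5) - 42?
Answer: -103/3 ≈ -34.333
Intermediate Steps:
l(J) = -J
-46/(l(1) - 5) - 42 = -46/(-1*1 - 5) - 42 = -46/(-1 - 5) - 42 = -46/(-6) - 42 = -⅙*(-46) - 42 = 23/3 - 42 = -103/3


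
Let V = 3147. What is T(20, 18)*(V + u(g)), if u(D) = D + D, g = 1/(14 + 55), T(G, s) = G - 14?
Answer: 434290/23 ≈ 18882.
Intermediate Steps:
T(G, s) = -14 + G
g = 1/69 ≈ 0.014493
u(D) = 2*D
T(20, 18)*(V + u(g)) = (-14 + 20)*(3147 + 2*(1/69)) = 6*(3147 + 2/69) = 6*(217145/69) = 434290/23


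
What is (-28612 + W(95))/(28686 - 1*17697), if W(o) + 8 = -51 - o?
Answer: -28766/10989 ≈ -2.6177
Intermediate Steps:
W(o) = -59 - o (W(o) = -8 + (-51 - o) = -59 - o)
(-28612 + W(95))/(28686 - 1*17697) = (-28612 + (-59 - 1*95))/(28686 - 1*17697) = (-28612 + (-59 - 95))/(28686 - 17697) = (-28612 - 154)/10989 = -28766*1/10989 = -28766/10989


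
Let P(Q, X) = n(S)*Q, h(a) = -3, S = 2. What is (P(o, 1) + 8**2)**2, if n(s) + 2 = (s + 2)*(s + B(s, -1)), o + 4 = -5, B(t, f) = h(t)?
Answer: 13924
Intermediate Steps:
B(t, f) = -3
o = -9 (o = -4 - 5 = -9)
n(s) = -2 + (-3 + s)*(2 + s) (n(s) = -2 + (s + 2)*(s - 3) = -2 + (2 + s)*(-3 + s) = -2 + (-3 + s)*(2 + s))
P(Q, X) = -6*Q (P(Q, X) = (-8 + 2**2 - 1*2)*Q = (-8 + 4 - 2)*Q = -6*Q)
(P(o, 1) + 8**2)**2 = (-6*(-9) + 8**2)**2 = (54 + 64)**2 = 118**2 = 13924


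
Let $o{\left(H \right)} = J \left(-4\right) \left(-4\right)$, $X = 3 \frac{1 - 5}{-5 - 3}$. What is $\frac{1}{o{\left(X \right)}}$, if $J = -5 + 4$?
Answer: $- \frac{1}{16} \approx -0.0625$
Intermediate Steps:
$J = -1$
$X = \frac{3}{2}$ ($X = 3 \left(- \frac{4}{-8}\right) = 3 \left(\left(-4\right) \left(- \frac{1}{8}\right)\right) = 3 \cdot \frac{1}{2} = \frac{3}{2} \approx 1.5$)
$o{\left(H \right)} = -16$ ($o{\left(H \right)} = \left(-1\right) \left(-4\right) \left(-4\right) = 4 \left(-4\right) = -16$)
$\frac{1}{o{\left(X \right)}} = \frac{1}{-16} = - \frac{1}{16}$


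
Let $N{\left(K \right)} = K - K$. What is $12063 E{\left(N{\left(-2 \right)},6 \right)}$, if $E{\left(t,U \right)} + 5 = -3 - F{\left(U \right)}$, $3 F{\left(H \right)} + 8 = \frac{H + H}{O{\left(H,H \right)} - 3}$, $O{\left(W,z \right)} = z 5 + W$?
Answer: $- \frac{723780}{11} \approx -65798.0$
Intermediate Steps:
$N{\left(K \right)} = 0$
$O{\left(W,z \right)} = W + 5 z$ ($O{\left(W,z \right)} = 5 z + W = W + 5 z$)
$F{\left(H \right)} = - \frac{8}{3} + \frac{2 H}{3 \left(-3 + 6 H\right)}$ ($F{\left(H \right)} = - \frac{8}{3} + \frac{\left(H + H\right) \frac{1}{\left(H + 5 H\right) - 3}}{3} = - \frac{8}{3} + \frac{2 H \frac{1}{6 H - 3}}{3} = - \frac{8}{3} + \frac{2 H \frac{1}{-3 + 6 H}}{3} = - \frac{8}{3} + \frac{2 H}{3 \left(-3 + 6 H\right)}$)
$E{\left(t,U \right)} = -8 - \frac{2 \left(12 - 23 U\right)}{9 \left(-1 + 2 U\right)}$ ($E{\left(t,U \right)} = -5 - \left(3 + \frac{2 \left(12 - 23 U\right)}{9 \left(-1 + 2 U\right)}\right) = -8 - \frac{2 \left(12 - 23 U\right)}{9 \left(-1 + 2 U\right)}$)
$12063 E{\left(N{\left(-2 \right)},6 \right)} = 12063 \frac{2 \left(24 - 294\right)}{9 \left(-1 + 2 \cdot 6\right)} = 12063 \frac{2 \left(24 - 294\right)}{9 \left(-1 + 12\right)} = 12063 \cdot \frac{2}{9} \cdot \frac{1}{11} \left(-270\right) = 12063 \left(- \frac{60}{11}\right) = - \frac{723780}{11}$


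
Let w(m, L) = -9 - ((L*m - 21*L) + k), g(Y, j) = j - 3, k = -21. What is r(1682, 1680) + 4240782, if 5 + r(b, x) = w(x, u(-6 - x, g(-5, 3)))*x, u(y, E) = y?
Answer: 4703345257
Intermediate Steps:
g(Y, j) = -3 + j
w(m, L) = 12 + 21*L - L*m (w(m, L) = -9 - ((L*m - 21*L) - 21) = -9 - ((-21*L + L*m) - 21) = -9 - (-21 - 21*L + L*m) = -9 + (21 + 21*L - L*m) = 12 + 21*L - L*m)
r(b, x) = -5 + x*(-114 - 21*x - x*(-6 - x)) (r(b, x) = -5 + (12 + 21*(-6 - x) - (-6 - x)*x)*x = -5 + (12 + (-126 - 21*x) - x*(-6 - x))*x = -5 + (-114 - 21*x - x*(-6 - x))*x = -5 + x*(-114 - 21*x - x*(-6 - x)))
r(1682, 1680) + 4240782 = (-5 + 1680*(-114 - 21*1680 + 1680*(6 + 1680))) + 4240782 = (-5 + 1680*(-114 - 35280 + 1680*1686)) + 4240782 = (-5 + 1680*(-114 - 35280 + 2832480)) + 4240782 = (-5 + 1680*2797086) + 4240782 = (-5 + 4699104480) + 4240782 = 4699104475 + 4240782 = 4703345257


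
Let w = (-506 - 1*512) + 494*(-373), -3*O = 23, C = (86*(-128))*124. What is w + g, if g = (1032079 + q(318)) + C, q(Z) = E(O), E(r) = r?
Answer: -1554602/3 ≈ -5.1820e+5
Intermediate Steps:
C = -1364992 (C = -11008*124 = -1364992)
O = -23/3 (O = -⅓*23 = -23/3 ≈ -7.6667)
q(Z) = -23/3
w = -185280 (w = (-506 - 512) - 184262 = -1018 - 184262 = -185280)
g = -998762/3 (g = (1032079 - 23/3) - 1364992 = 3096214/3 - 1364992 = -998762/3 ≈ -3.3292e+5)
w + g = -185280 - 998762/3 = -1554602/3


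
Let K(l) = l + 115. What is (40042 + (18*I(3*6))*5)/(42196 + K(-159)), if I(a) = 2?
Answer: 20111/21076 ≈ 0.95421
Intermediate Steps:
K(l) = 115 + l
(40042 + (18*I(3*6))*5)/(42196 + K(-159)) = (40042 + (18*2)*5)/(42196 + (115 - 159)) = (40042 + 36*5)/(42196 - 44) = (40042 + 180)/42152 = 40222*(1/42152) = 20111/21076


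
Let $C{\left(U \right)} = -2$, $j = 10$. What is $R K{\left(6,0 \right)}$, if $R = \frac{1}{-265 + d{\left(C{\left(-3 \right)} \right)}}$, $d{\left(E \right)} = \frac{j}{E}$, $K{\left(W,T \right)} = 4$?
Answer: $- \frac{2}{135} \approx -0.014815$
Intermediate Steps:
$d{\left(E \right)} = \frac{10}{E}$
$R = - \frac{1}{270}$ ($R = \frac{1}{-265 + \frac{10}{-2}} = \frac{1}{-265 + 10 \left(- \frac{1}{2}\right)} = \frac{1}{-265 - 5} = \frac{1}{-270} = - \frac{1}{270} \approx -0.0037037$)
$R K{\left(6,0 \right)} = \left(- \frac{1}{270}\right) 4 = - \frac{2}{135}$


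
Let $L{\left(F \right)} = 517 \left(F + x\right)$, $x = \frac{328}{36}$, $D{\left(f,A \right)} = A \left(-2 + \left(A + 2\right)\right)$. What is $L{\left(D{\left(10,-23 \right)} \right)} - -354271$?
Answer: $\frac{5692270}{9} \approx 6.3247 \cdot 10^{5}$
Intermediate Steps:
$D{\left(f,A \right)} = A^{2}$ ($D{\left(f,A \right)} = A \left(-2 + \left(2 + A\right)\right) = A A = A^{2}$)
$x = \frac{82}{9}$ ($x = 328 \cdot \frac{1}{36} = \frac{82}{9} \approx 9.1111$)
$L{\left(F \right)} = \frac{42394}{9} + 517 F$ ($L{\left(F \right)} = 517 \left(F + \frac{82}{9}\right) = 517 \left(\frac{82}{9} + F\right) = \frac{42394}{9} + 517 F$)
$L{\left(D{\left(10,-23 \right)} \right)} - -354271 = \left(\frac{42394}{9} + 517 \left(-23\right)^{2}\right) - -354271 = \left(\frac{42394}{9} + 517 \cdot 529\right) + 354271 = \left(\frac{42394}{9} + 273493\right) + 354271 = \frac{2503831}{9} + 354271 = \frac{5692270}{9}$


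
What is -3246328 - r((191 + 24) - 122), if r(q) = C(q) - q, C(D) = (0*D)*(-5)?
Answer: -3246235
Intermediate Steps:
C(D) = 0 (C(D) = 0*(-5) = 0)
r(q) = -q (r(q) = 0 - q = -q)
-3246328 - r((191 + 24) - 122) = -3246328 - (-1)*((191 + 24) - 122) = -3246328 - (-1)*(215 - 122) = -3246328 - (-1)*93 = -3246328 - 1*(-93) = -3246328 + 93 = -3246235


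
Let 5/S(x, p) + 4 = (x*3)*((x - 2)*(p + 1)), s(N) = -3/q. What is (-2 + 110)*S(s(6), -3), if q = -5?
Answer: 6750/13 ≈ 519.23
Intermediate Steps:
s(N) = ⅗ (s(N) = -3/(-5) = -3*(-⅕) = ⅗)
S(x, p) = 5/(-4 + 3*x*(1 + p)*(-2 + x)) (S(x, p) = 5/(-4 + (x*3)*((x - 2)*(p + 1))) = 5/(-4 + (3*x)*((-2 + x)*(1 + p))) = 5/(-4 + (3*x)*((1 + p)*(-2 + x))) = 5/(-4 + 3*x*(1 + p)*(-2 + x)))
(-2 + 110)*S(s(6), -3) = (-2 + 110)*(5/(-4 - 6*⅗ + 3*(⅗)² - 6*(-3)*⅗ + 3*(-3)*(⅗)²)) = 108*(5/(-4 - 18/5 + 3*(9/25) + 54/5 + 3*(-3)*(9/25))) = 108*(5/(-4 - 18/5 + 27/25 + 54/5 - 81/25)) = 108*(5/(26/25)) = 108*(5*(25/26)) = 108*(125/26) = 6750/13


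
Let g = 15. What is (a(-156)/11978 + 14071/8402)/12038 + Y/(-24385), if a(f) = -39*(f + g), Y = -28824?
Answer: 8731336055866883/7385571272461070 ≈ 1.1822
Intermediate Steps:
a(f) = -585 - 39*f (a(f) = -39*(f + 15) = -39*(15 + f) = -585 - 39*f)
(a(-156)/11978 + 14071/8402)/12038 + Y/(-24385) = ((-585 - 39*(-156))/11978 + 14071/8402)/12038 - 28824/(-24385) = ((-585 + 6084)*(1/11978) + 14071*(1/8402))*(1/12038) - 28824*(-1/24385) = (5499*(1/11978) + 14071/8402)*(1/12038) + 28824/24385 = (5499/11978 + 14071/8402)*(1/12038) + 28824/24385 = (53686259/25159789)*(1/12038) + 28824/24385 = 53686259/302873539982 + 28824/24385 = 8731336055866883/7385571272461070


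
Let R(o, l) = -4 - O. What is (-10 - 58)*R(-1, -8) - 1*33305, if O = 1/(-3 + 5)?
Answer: -32999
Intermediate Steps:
O = ½ (O = 1/2 = ½ ≈ 0.50000)
R(o, l) = -9/2 (R(o, l) = -4 - 1*½ = -4 - ½ = -9/2)
(-10 - 58)*R(-1, -8) - 1*33305 = (-10 - 58)*(-9/2) - 1*33305 = -68*(-9/2) - 33305 = 306 - 33305 = -32999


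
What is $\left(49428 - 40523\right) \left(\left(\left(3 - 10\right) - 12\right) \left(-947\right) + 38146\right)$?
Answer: $499917795$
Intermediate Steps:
$\left(49428 - 40523\right) \left(\left(\left(3 - 10\right) - 12\right) \left(-947\right) + 38146\right) = 8905 \left(\left(-7 - 12\right) \left(-947\right) + 38146\right) = 8905 \left(\left(-19\right) \left(-947\right) + 38146\right) = 8905 \left(17993 + 38146\right) = 8905 \cdot 56139 = 499917795$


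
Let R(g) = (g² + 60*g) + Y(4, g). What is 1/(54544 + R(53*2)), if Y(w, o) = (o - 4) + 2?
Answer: 1/72244 ≈ 1.3842e-5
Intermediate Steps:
Y(w, o) = -2 + o (Y(w, o) = (-4 + o) + 2 = -2 + o)
R(g) = -2 + g² + 61*g (R(g) = (g² + 60*g) + (-2 + g) = -2 + g² + 61*g)
1/(54544 + R(53*2)) = 1/(54544 + (-2 + (53*2)² + 61*(53*2))) = 1/(54544 + (-2 + 106² + 61*106)) = 1/(54544 + (-2 + 11236 + 6466)) = 1/(54544 + 17700) = 1/72244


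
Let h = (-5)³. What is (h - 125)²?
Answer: 62500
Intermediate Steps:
h = -125
(h - 125)² = (-125 - 125)² = (-250)² = 62500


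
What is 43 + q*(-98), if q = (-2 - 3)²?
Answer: -2407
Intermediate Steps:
q = 25 (q = (-5)² = 25)
43 + q*(-98) = 43 + 25*(-98) = 43 - 2450 = -2407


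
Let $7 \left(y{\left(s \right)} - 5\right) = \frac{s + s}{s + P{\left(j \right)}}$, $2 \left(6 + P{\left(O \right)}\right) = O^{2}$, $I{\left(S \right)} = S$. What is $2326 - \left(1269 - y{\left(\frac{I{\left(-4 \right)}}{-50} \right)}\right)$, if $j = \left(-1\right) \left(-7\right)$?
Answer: $\frac{6906194}{6503} \approx 1062.0$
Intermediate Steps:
$j = 7$
$P{\left(O \right)} = -6 + \frac{O^{2}}{2}$
$y{\left(s \right)} = 5 + \frac{2 s}{7 \left(\frac{37}{2} + s\right)}$ ($y{\left(s \right)} = 5 + \frac{\left(s + s\right) \frac{1}{s - \left(6 - \frac{7^{2}}{2}\right)}}{7} = 5 + \frac{2 s \frac{1}{s + \left(-6 + \frac{1}{2} \cdot 49\right)}}{7} = 5 + \frac{2 s \frac{1}{s + \left(-6 + \frac{49}{2}\right)}}{7} = 5 + \frac{2 s \frac{1}{s + \frac{37}{2}}}{7} = 5 + \frac{2 s \frac{1}{\frac{37}{2} + s}}{7} = 5 + \frac{2 s}{7 \left(\frac{37}{2} + s\right)}$)
$2326 - \left(1269 - y{\left(\frac{I{\left(-4 \right)}}{-50} \right)}\right) = 2326 - \left(1269 - \frac{37 \left(35 + 2 \left(- \frac{4}{-50}\right)\right)}{7 \left(37 + 2 \left(- \frac{4}{-50}\right)\right)}\right) = 2326 - \left(1269 - \frac{37 \left(35 + 2 \left(\left(-4\right) \left(- \frac{1}{50}\right)\right)\right)}{7 \left(37 + 2 \left(\left(-4\right) \left(- \frac{1}{50}\right)\right)\right)}\right) = 2326 - \left(1269 - \frac{37 \left(35 + 2 \cdot \frac{2}{25}\right)}{7 \left(37 + 2 \cdot \frac{2}{25}\right)}\right) = 2326 - \left(1269 - \frac{37 \left(35 + \frac{4}{25}\right)}{7 \left(37 + \frac{4}{25}\right)}\right) = 2326 - \left(1269 - \frac{37}{7} \frac{1}{\frac{929}{25}} \cdot \frac{879}{25}\right) = 2326 - \left(1269 - \frac{37}{7} \cdot \frac{25}{929} \cdot \frac{879}{25}\right) = 2326 - \left(1269 - \frac{32523}{6503}\right) = 2326 - \frac{8219784}{6503} = \frac{6906194}{6503}$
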